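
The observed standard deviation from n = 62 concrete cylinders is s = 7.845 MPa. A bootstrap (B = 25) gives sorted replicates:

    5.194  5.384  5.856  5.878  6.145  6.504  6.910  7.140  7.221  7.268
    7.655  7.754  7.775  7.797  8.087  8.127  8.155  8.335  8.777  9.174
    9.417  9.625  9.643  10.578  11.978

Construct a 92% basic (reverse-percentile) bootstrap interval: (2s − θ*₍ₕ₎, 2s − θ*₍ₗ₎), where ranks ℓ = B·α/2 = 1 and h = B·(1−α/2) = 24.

Percentile endpoints at ranks 1 and 24: θ*₍1₎ = 5.194, θ*₍24₎ = 10.578.
Basic interval reflects these around s:
  lower = 2 × 7.845 − 10.578 = 5.112
  upper = 2 × 7.845 − 5.194 = 10.496

(5.112, 10.496)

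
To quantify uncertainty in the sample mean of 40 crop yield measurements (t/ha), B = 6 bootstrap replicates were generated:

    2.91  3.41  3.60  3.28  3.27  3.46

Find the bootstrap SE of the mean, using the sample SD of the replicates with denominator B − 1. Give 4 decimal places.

SE* = 0.2359

Bootstrap SE is the standard deviation of the 6 replicate means.
Mean of replicates: (2.91 + 3.41 + 3.60 + 3.28 + 3.27 + 3.46) / 6 = 19.93000 / 6 = 3.32167
Sum of squared deviations: (−0.41167)² + (+0.08833)² + (+0.27833)² + (−0.04167)² + (−0.05167)² + (+0.13833)² = 0.27828
Variance = 0.27828 / 5 = 0.05566
SE* = √0.05566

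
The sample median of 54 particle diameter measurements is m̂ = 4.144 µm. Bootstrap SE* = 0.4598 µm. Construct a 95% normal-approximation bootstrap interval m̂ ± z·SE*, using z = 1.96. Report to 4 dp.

Margin = 1.96 × 0.4598 = 0.90121
Interval: 4.144 ± 0.90121

(3.2428, 5.0452)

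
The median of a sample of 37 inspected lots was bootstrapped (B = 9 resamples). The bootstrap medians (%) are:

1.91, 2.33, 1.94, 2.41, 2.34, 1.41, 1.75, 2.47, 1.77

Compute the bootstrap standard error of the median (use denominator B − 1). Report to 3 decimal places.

Bootstrap SE is the standard deviation of the 9 replicate medians.
Mean of replicates: (1.91 + 2.33 + 1.94 + 2.41 + 2.34 + 1.41 + 1.75 + 2.47 + 1.77) / 9 = 18.3300 / 9 = 2.0367
Sum of squared deviations: (−0.1267)² + (+0.2933)² + (−0.0967)² + (+0.3733)² + (+0.3033)² + (−0.6267)² + (−0.2867)² + (+0.4333)² + (−0.2667)² = 1.0766
Variance = 1.0766 / 8 = 0.1346
SE* = √0.1346

SE* = 0.367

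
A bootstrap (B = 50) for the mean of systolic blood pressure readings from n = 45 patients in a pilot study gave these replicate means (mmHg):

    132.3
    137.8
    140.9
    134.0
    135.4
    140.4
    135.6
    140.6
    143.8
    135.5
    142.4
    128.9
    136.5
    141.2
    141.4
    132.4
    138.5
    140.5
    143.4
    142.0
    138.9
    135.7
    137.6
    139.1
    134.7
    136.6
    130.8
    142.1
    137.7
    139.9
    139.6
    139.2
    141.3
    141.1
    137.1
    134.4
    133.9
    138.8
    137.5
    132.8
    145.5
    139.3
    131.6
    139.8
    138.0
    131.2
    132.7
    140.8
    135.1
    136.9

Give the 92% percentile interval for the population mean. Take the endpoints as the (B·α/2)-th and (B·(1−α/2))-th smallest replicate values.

(130.8, 143.4)

Sorted replicates: 128.9, 130.8, 131.2, 131.6, 132.3, 132.4, 132.7, 132.8, 133.9, 134.0, 134.4, 134.7, 135.1, 135.4, 135.5, 135.6, 135.7, 136.5, 136.6, 136.9, 137.1, 137.5, 137.6, 137.7, 137.8, 138.0, 138.5, 138.8, 138.9, 139.1, 139.2, 139.3, 139.6, 139.8, 139.9, 140.4, 140.5, 140.6, 140.8, 140.9, 141.1, 141.2, 141.3, 141.4, 142.0, 142.1, 142.4, 143.4, 143.8, 145.5
α = 0.08; lower rank = 50 × 0.040 = 2; upper rank = 50 × 0.960 = 48.
The 2nd smallest replicate is 130.8; the 48th is 143.4.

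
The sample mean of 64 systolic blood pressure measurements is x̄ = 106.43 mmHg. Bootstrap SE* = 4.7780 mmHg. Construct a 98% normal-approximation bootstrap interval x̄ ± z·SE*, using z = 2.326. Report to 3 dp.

Margin = 2.326 × 4.7780 = 11.1136
Interval: 106.43 ± 11.1136

(95.316, 117.544)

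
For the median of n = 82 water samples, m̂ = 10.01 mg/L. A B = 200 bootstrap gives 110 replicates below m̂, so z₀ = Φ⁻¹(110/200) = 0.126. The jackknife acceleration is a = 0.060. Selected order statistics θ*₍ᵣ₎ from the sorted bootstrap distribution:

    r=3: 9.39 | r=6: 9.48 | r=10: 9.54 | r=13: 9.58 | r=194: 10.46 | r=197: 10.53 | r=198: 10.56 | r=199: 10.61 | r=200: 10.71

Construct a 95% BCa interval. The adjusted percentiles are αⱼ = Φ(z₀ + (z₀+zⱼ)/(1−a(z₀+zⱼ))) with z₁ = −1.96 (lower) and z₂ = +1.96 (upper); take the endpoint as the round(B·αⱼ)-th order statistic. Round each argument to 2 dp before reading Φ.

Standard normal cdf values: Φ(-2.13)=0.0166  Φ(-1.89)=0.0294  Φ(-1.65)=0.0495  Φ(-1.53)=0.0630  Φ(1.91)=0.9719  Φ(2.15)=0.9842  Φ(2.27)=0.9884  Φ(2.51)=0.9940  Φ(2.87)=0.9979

(9.58, 10.61)

Lower: z₀ + z₁ = 0.126 + (-1.960) = -1.834; 1 − a(z₀+z₁) = 1 − (0.060)(-1.834) = 1.1100; argument = 0.126 + (-1.834)/1.1100 = -1.5262 → -1.53.
α₁ = Φ(-1.53) = 0.0630; rank = round(200 × 0.0630) = 13; θ*₍13₎ = 9.58.
Upper: z₀ + z₂ = 2.086; 1 − a(z₀+z₂) = 0.8748; argument = 2.5104 → 2.51; α₂ = 0.9940; rank = 199; θ*₍199₎ = 10.61.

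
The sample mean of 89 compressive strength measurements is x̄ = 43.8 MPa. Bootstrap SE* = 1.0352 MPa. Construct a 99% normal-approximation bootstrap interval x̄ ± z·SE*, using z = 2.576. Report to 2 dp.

(41.13, 46.47)

Margin = 2.576 × 1.0352 = 2.667
Interval: 43.8 ± 2.667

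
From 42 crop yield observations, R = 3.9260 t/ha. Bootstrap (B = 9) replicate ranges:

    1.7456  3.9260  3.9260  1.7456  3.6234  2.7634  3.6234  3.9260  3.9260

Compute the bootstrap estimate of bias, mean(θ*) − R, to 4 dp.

mean(θ*) = (1.7456 + 3.9260 + 3.9260 + 1.7456 + 3.6234 + 2.7634 + 3.6234 + 3.9260 + 3.9260) / 9 = 3.24504
bias = 3.24504 − 3.9260

bias = −0.6810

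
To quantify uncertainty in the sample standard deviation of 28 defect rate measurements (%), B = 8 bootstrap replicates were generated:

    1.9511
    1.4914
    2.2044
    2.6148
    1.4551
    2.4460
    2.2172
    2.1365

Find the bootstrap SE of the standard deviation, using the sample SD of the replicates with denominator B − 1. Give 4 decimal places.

Bootstrap SE is the standard deviation of the 8 replicate standard deviations.
Mean of replicates: (1.9511 + 1.4914 + 2.2044 + 2.6148 + 1.4551 + 2.4460 + 2.2172 + 2.1365) / 8 = 16.51650 / 8 = 2.06456
Sum of squared deviations: (−0.11346)² + (−0.57316)² + (+0.13984)² + (+0.55024)² + (−0.60946)² + (+0.38144)² + (+0.15264)² + (+0.07194)² = 1.20912
Variance = 1.20912 / 7 = 0.17273
SE* = √0.17273

SE* = 0.4156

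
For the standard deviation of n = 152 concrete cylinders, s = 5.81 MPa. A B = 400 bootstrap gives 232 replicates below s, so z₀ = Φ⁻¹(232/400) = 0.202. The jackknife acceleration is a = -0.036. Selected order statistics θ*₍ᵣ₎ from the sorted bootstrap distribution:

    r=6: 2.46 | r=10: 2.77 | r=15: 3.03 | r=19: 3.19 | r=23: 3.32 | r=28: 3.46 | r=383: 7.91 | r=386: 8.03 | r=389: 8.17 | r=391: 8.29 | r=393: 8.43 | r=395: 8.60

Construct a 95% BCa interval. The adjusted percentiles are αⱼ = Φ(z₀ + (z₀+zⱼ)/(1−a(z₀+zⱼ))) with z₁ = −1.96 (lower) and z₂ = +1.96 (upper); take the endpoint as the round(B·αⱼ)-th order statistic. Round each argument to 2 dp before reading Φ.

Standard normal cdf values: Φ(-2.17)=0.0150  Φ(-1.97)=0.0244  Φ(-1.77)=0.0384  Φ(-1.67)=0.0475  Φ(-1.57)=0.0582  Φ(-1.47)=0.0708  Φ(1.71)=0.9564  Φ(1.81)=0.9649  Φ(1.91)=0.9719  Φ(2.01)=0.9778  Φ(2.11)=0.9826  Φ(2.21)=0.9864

(3.19, 8.60)

Lower: z₀ + z₁ = 0.202 + (-1.960) = -1.758; 1 − a(z₀+z₁) = 1 − (-0.036)(-1.758) = 0.9367; argument = 0.202 + (-1.758)/0.9367 = -1.6748 → -1.67.
α₁ = Φ(-1.67) = 0.0475; rank = round(400 × 0.0475) = 19; θ*₍19₎ = 3.19.
Upper: z₀ + z₂ = 2.162; 1 − a(z₀+z₂) = 1.0778; argument = 2.2079 → 2.21; α₂ = 0.9864; rank = 395; θ*₍395₎ = 8.60.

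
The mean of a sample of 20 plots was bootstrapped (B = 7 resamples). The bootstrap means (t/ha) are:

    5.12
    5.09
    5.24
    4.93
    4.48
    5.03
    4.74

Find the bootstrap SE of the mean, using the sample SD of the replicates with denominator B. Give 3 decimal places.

SE* = 0.240

Bootstrap SE is the standard deviation of the 7 replicate means.
Mean of replicates: (5.12 + 5.09 + 5.24 + 4.93 + 4.48 + 5.03 + 4.74) / 7 = 34.6300 / 7 = 4.9471
Sum of squared deviations: (+0.1729)² + (+0.1429)² + (+0.2929)² + (−0.0171)² + (−0.4671)² + (+0.0829)² + (−0.2071)² = 0.4043
Variance = 0.4043 / 7 = 0.0578
SE* = √0.0578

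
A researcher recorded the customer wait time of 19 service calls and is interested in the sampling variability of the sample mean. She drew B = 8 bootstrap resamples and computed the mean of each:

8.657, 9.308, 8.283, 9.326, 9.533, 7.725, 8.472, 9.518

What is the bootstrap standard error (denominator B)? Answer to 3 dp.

Bootstrap SE is the standard deviation of the 8 replicate means.
Mean of replicates: (8.657 + 9.308 + 8.283 + 9.326 + 9.533 + 7.725 + 8.472 + 9.518) / 8 = 70.8220 / 8 = 8.8528
Sum of squared deviations: (−0.1958)² + (+0.4552)² + (−0.5698)² + (+0.4733)² + (+0.6802)² + (−1.1278)² + (−0.3808)² + (+0.6653)² = 3.1162
Variance = 3.1162 / 8 = 0.3895
SE* = √0.3895

SE* = 0.624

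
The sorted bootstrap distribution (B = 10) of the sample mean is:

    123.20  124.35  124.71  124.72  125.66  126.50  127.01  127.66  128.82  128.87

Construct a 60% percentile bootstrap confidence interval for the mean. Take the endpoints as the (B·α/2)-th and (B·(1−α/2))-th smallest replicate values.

(124.35, 127.66)

α = 0.40; lower rank = 10 × 0.200 = 2; upper rank = 10 × 0.800 = 8.
The 2nd smallest replicate is 124.35; the 8th is 127.66.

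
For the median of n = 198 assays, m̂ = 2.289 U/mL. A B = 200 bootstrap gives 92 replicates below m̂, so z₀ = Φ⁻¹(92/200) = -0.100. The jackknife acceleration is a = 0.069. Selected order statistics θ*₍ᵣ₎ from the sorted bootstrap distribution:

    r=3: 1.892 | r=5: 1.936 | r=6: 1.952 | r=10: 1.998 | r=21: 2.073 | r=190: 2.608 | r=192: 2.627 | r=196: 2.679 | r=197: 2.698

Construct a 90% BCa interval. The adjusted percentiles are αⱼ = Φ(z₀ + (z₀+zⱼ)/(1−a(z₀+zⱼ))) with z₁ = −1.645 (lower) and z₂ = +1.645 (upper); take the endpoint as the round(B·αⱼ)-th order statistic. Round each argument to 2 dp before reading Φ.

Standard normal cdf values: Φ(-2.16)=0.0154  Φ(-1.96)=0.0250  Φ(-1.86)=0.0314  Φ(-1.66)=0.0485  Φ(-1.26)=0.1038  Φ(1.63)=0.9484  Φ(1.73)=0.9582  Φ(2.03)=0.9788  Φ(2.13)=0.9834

(1.998, 2.608)

Lower: z₀ + z₁ = -0.100 + (-1.645) = -1.745; 1 − a(z₀+z₁) = 1 − (0.069)(-1.745) = 1.1204; argument = -0.100 + (-1.745)/1.1204 = -1.6575 → -1.66.
α₁ = Φ(-1.66) = 0.0485; rank = round(200 × 0.0485) = 10; θ*₍10₎ = 1.998.
Upper: z₀ + z₂ = 1.545; 1 − a(z₀+z₂) = 0.8934; argument = 1.6294 → 1.63; α₂ = 0.9484; rank = 190; θ*₍190₎ = 2.608.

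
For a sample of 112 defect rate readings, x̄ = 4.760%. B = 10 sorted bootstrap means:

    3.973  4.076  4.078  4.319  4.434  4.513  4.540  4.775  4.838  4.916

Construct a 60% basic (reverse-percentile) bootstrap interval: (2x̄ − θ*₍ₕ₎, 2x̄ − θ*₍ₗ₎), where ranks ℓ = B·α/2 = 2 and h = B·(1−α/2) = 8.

Percentile endpoints at ranks 2 and 8: θ*₍2₎ = 4.076, θ*₍8₎ = 4.775.
Basic interval reflects these around x̄:
  lower = 2 × 4.760 − 4.775 = 4.745
  upper = 2 × 4.760 − 4.076 = 5.444

(4.745, 5.444)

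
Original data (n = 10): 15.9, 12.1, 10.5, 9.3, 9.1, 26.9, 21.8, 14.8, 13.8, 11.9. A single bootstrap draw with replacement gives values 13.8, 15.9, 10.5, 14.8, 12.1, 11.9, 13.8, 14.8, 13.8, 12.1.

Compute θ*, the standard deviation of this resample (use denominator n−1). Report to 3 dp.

Mean = 13.3500; sum of squared deviations = 24.6650
s² = 24.6650 / 9 = 2.7406
s = √2.7406 = 1.655

θ* = 1.655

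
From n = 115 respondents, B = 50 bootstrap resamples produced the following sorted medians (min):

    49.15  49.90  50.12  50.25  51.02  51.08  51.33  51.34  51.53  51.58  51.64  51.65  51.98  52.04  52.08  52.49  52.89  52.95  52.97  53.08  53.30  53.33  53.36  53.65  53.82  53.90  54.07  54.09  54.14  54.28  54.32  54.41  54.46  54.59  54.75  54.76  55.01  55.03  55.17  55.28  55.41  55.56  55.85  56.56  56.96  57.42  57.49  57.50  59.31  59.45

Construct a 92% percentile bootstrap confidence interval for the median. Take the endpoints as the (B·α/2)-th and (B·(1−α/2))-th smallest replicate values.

(49.90, 57.50)

α = 0.08; lower rank = 50 × 0.040 = 2; upper rank = 50 × 0.960 = 48.
The 2nd smallest replicate is 49.90; the 48th is 57.50.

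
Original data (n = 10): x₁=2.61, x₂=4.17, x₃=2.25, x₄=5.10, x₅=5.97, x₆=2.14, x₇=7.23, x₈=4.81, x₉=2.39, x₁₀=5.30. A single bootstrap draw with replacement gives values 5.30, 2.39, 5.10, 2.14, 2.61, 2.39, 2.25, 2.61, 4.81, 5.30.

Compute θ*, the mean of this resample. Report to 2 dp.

Mean = (5.30 + 2.39 + 5.10 + 2.14 + 2.61 + 2.39 + 2.25 + 2.61 + 4.81 + 5.30) / 10 = 34.900 / 10 = 3.49

θ* = 3.49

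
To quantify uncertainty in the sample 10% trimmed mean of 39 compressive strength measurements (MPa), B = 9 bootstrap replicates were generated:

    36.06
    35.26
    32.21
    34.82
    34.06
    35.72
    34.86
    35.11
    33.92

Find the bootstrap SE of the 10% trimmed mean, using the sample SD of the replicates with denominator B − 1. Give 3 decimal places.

SE* = 1.152

Bootstrap SE is the standard deviation of the 9 replicate 10% trimmed means.
Mean of replicates: (36.06 + 35.26 + 32.21 + 34.82 + 34.06 + 35.72 + 34.86 + 35.11 + 33.92) / 9 = 312.0200 / 9 = 34.6689
Sum of squared deviations: (+1.3911)² + (+0.5911)² + (−2.4589)² + (+0.1511)² + (−0.6089)² + (+1.0511)² + (+0.1911)² + (+0.4411)² + (−0.7489)² = 10.6211
Variance = 10.6211 / 8 = 1.3276
SE* = √1.3276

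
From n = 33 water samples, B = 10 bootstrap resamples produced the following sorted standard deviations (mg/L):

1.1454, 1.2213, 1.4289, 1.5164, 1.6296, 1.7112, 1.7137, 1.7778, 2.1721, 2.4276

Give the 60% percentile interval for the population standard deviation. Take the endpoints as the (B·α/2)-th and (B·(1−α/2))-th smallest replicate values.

α = 0.40; lower rank = 10 × 0.200 = 2; upper rank = 10 × 0.800 = 8.
The 2nd smallest replicate is 1.2213; the 8th is 1.7778.

(1.2213, 1.7778)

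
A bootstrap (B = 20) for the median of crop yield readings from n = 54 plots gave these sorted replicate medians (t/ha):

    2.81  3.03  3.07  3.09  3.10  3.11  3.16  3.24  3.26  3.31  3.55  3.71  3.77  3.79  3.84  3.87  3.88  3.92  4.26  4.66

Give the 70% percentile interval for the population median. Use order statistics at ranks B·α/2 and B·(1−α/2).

α = 0.30; lower rank = 20 × 0.150 = 3; upper rank = 20 × 0.850 = 17.
The 3rd smallest replicate is 3.07; the 17th is 3.88.

(3.07, 3.88)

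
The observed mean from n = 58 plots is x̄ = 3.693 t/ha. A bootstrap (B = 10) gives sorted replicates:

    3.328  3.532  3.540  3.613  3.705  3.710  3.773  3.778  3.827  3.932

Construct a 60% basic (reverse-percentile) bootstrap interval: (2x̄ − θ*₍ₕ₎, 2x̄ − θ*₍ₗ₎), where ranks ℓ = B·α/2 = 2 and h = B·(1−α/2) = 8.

(3.608, 3.854)

Percentile endpoints at ranks 2 and 8: θ*₍2₎ = 3.532, θ*₍8₎ = 3.778.
Basic interval reflects these around x̄:
  lower = 2 × 3.693 − 3.778 = 3.608
  upper = 2 × 3.693 − 3.532 = 3.854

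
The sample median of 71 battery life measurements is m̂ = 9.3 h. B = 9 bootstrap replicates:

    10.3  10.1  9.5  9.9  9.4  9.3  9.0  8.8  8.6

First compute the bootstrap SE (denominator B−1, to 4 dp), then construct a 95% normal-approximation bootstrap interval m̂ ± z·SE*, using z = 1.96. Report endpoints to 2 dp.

Mean of replicates = 9.4333; sum of squared deviations = 2.7200; SE* = √(2.7200/8) = 0.5831
Margin = 1.96 × 0.5831 = 1.143
Interval: 9.3 ± 1.143

(8.16, 10.44)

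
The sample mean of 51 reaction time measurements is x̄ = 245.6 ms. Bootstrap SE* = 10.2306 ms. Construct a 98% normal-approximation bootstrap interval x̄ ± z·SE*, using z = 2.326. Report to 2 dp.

(221.80, 269.40)

Margin = 2.326 × 10.2306 = 23.796
Interval: 245.6 ± 23.796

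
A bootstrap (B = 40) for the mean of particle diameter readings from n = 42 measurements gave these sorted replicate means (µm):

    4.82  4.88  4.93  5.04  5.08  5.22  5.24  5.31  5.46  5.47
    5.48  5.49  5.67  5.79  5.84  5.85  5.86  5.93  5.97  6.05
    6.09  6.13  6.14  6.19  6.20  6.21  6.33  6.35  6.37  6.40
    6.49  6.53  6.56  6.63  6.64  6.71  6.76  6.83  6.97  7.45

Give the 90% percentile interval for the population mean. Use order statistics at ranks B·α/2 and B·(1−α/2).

α = 0.10; lower rank = 40 × 0.050 = 2; upper rank = 40 × 0.950 = 38.
The 2nd smallest replicate is 4.88; the 38th is 6.83.

(4.88, 6.83)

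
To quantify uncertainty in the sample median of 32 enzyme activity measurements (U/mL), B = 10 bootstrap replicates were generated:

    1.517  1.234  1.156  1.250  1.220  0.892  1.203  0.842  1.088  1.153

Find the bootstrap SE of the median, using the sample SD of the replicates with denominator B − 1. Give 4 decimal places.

Bootstrap SE is the standard deviation of the 10 replicate medians.
Mean of replicates: (1.517 + 1.234 + 1.156 + 1.250 + 1.220 + 0.892 + 1.203 + 0.842 + 1.088 + 1.153) / 10 = 11.55500 / 10 = 1.15550
Sum of squared deviations: (+0.36150)² + (+0.07850)² + (+0.00050)² + (+0.09450)² + (+0.06450)² + (−0.26350)² + (+0.04750)² + (−0.31350)² + (−0.06750)² + (−0.00250)² = 0.32447
Variance = 0.32447 / 9 = 0.03605
SE* = √0.03605

SE* = 0.1899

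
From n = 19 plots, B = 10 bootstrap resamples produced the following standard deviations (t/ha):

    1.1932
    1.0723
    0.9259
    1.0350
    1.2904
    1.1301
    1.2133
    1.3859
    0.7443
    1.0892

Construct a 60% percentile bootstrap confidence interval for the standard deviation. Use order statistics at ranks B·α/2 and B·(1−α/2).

Sorted replicates: 0.7443, 0.9259, 1.0350, 1.0723, 1.0892, 1.1301, 1.1932, 1.2133, 1.2904, 1.3859
α = 0.40; lower rank = 10 × 0.200 = 2; upper rank = 10 × 0.800 = 8.
The 2nd smallest replicate is 0.9259; the 8th is 1.2133.

(0.9259, 1.2133)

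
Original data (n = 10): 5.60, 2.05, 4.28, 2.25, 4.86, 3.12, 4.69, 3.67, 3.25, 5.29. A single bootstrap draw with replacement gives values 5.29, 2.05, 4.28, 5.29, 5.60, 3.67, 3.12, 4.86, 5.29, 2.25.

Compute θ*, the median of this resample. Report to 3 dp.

Sorted: 2.05, 2.25, 3.12, 3.67, 4.28, 4.86, 5.29, 5.29, 5.29, 5.60
Median = average of the two middle values = 4.570

θ* = 4.570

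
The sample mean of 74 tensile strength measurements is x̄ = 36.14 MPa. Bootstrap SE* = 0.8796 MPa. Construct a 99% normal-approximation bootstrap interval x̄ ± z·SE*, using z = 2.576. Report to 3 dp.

(33.874, 38.406)

Margin = 2.576 × 0.8796 = 2.2658
Interval: 36.14 ± 2.2658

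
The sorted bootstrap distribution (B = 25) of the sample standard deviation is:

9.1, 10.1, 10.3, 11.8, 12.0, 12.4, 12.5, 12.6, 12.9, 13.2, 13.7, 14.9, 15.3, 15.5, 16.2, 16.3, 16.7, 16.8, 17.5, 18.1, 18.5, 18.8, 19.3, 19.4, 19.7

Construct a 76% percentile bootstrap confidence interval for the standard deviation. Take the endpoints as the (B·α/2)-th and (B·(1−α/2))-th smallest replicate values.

α = 0.24; lower rank = 25 × 0.120 = 3; upper rank = 25 × 0.880 = 22.
The 3rd smallest replicate is 10.3; the 22nd is 18.8.

(10.3, 18.8)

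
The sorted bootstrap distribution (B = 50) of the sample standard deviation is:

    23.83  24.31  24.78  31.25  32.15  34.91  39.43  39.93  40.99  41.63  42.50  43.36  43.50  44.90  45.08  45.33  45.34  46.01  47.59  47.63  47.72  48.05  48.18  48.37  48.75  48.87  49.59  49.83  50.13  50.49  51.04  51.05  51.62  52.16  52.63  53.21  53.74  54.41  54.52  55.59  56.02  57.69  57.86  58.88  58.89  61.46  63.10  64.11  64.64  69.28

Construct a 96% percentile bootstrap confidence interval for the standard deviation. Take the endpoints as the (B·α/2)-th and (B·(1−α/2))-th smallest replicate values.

α = 0.04; lower rank = 50 × 0.020 = 1; upper rank = 50 × 0.980 = 49.
The 1st smallest replicate is 23.83; the 49th is 64.64.

(23.83, 64.64)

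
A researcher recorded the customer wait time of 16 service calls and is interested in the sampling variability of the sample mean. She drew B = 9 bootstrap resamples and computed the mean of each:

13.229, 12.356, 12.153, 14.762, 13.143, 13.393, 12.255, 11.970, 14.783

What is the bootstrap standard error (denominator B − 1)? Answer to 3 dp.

Bootstrap SE is the standard deviation of the 9 replicate means.
Mean of replicates: (13.229 + 12.356 + 12.153 + 14.762 + 13.143 + 13.393 + 12.255 + 11.970 + 14.783) / 9 = 118.0440 / 9 = 13.1160
Sum of squared deviations: (+0.1130)² + (−0.7600)² + (−0.9630)² + (+1.6460)² + (+0.0270)² + (+0.2770)² + (−0.8610)² + (−1.1460)² + (+1.6670)² = 9.1380
Variance = 9.1380 / 8 = 1.1423
SE* = √1.1423

SE* = 1.069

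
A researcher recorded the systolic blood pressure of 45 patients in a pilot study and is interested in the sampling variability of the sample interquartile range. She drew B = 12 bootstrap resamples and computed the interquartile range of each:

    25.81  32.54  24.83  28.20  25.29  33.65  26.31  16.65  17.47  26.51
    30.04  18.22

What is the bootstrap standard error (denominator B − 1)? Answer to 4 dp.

Bootstrap SE is the standard deviation of the 12 replicate interquartile ranges.
Mean of replicates: (25.81 + 32.54 + 24.83 + 28.20 + 25.29 + 33.65 + 26.31 + 16.65 + 17.47 + 26.51 + 30.04 + 18.22) / 12 = 305.52000 / 12 = 25.46000
Sum of squared deviations: (+0.35000)² + (+7.08000)² + (−0.63000)² + (+2.74000)² + (−0.17000)² + (+8.19000)² + (+0.85000)² + (−8.81000)² + (−7.99000)² + (+1.05000)² + (+4.58000)² + (−7.24000)² = 341.93360
Variance = 341.93360 / 11 = 31.08487
SE* = √31.08487

SE* = 5.5754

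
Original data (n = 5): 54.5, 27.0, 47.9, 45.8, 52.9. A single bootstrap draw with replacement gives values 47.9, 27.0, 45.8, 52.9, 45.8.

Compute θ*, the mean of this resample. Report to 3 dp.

Mean = (47.9 + 27.0 + 45.8 + 52.9 + 45.8) / 5 = 219.40 / 5 = 43.880

θ* = 43.880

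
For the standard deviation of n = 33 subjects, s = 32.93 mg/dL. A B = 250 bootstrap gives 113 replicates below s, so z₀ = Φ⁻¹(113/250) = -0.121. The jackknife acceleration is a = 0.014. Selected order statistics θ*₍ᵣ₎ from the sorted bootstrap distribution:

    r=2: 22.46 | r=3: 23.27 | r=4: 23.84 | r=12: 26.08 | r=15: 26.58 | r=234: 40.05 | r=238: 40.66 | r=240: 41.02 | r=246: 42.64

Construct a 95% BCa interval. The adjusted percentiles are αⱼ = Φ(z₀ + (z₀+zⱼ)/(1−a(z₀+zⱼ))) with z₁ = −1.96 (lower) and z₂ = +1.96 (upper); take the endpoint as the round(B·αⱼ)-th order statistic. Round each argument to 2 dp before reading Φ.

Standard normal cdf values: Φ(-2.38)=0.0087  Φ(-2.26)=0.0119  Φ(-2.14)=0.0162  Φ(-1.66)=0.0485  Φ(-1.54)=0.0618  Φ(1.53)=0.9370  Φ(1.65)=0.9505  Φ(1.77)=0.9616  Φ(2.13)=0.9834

Lower: z₀ + z₁ = -0.121 + (-1.960) = -2.081; 1 − a(z₀+z₁) = 1 − (0.014)(-2.081) = 1.0291; argument = -0.121 + (-2.081)/1.0291 = -2.1431 → -2.14.
α₁ = Φ(-2.14) = 0.0162; rank = round(250 × 0.0162) = 4; θ*₍4₎ = 23.84.
Upper: z₀ + z₂ = 1.839; 1 − a(z₀+z₂) = 0.9743; argument = 1.7666 → 1.77; α₂ = 0.9616; rank = 240; θ*₍240₎ = 41.02.

(23.84, 41.02)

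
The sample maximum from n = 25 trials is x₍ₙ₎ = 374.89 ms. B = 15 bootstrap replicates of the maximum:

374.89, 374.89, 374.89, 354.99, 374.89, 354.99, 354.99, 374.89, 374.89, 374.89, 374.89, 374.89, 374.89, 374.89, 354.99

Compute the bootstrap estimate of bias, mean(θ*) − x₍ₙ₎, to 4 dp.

mean(θ*) = (374.89 + 374.89 + 374.89 + 354.99 + 374.89 + 354.99 + 354.99 + 374.89 + 374.89 + 374.89 + 374.89 + 374.89 + 374.89 + 374.89 + 354.99) / 15 = 369.58333
bias = 369.58333 − 374.89

bias = −5.3067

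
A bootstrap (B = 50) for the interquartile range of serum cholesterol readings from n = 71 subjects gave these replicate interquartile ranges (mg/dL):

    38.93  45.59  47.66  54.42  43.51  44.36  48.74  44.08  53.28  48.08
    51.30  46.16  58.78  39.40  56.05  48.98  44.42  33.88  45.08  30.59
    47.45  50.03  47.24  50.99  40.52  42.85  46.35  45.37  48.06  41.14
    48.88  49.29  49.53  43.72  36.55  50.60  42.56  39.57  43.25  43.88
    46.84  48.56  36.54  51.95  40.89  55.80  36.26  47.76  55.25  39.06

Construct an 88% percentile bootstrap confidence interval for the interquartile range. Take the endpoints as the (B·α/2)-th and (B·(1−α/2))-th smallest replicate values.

Sorted replicates: 30.59, 33.88, 36.26, 36.54, 36.55, 38.93, 39.06, 39.40, 39.57, 40.52, 40.89, 41.14, 42.56, 42.85, 43.25, 43.51, 43.72, 43.88, 44.08, 44.36, 44.42, 45.08, 45.37, 45.59, 46.16, 46.35, 46.84, 47.24, 47.45, 47.66, 47.76, 48.06, 48.08, 48.56, 48.74, 48.88, 48.98, 49.29, 49.53, 50.03, 50.60, 50.99, 51.30, 51.95, 53.28, 54.42, 55.25, 55.80, 56.05, 58.78
α = 0.12; lower rank = 50 × 0.060 = 3; upper rank = 50 × 0.940 = 47.
The 3rd smallest replicate is 36.26; the 47th is 55.25.

(36.26, 55.25)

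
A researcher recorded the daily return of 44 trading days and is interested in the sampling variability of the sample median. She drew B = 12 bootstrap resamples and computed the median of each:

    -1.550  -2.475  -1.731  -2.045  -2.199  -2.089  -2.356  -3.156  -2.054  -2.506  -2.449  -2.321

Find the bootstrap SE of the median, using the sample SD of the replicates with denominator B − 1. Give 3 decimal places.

SE* = 0.411

Bootstrap SE is the standard deviation of the 12 replicate medians.
Mean of replicates: ((-1.550) + (-2.475) + (-1.731) + (-2.045) + (-2.199) + (-2.089) + (-2.356) + (-3.156) + (-2.054) + (-2.506) + (-2.449) + (-2.321)) / 12 = -26.9310 / 12 = -2.2443
Sum of squared deviations: (+0.6943)² + (−0.2308)² + (+0.5132)² + (+0.1993)² + (+0.0453)² + (+0.1553)² + (−0.1117)² + (−0.9118)² + (+0.1903)² + (−0.2617)² + (−0.2047)² + (−0.0768)² = 1.8608
Variance = 1.8608 / 11 = 0.1692
SE* = √0.1692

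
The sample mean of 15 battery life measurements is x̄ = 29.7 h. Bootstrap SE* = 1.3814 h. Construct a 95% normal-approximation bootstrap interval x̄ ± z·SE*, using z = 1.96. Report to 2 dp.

Margin = 1.96 × 1.3814 = 2.708
Interval: 29.7 ± 2.708

(26.99, 32.41)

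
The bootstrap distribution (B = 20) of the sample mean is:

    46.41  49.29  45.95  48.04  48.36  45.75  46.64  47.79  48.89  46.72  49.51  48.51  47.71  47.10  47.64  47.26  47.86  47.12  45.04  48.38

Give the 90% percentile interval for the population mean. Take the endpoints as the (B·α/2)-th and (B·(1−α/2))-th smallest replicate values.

Sorted replicates: 45.04, 45.75, 45.95, 46.41, 46.64, 46.72, 47.10, 47.12, 47.26, 47.64, 47.71, 47.79, 47.86, 48.04, 48.36, 48.38, 48.51, 48.89, 49.29, 49.51
α = 0.10; lower rank = 20 × 0.050 = 1; upper rank = 20 × 0.950 = 19.
The 1st smallest replicate is 45.04; the 19th is 49.29.

(45.04, 49.29)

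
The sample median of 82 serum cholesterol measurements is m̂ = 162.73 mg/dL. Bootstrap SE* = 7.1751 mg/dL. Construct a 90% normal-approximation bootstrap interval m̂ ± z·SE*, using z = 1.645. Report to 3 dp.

Margin = 1.645 × 7.1751 = 11.8030
Interval: 162.73 ± 11.8030

(150.927, 174.533)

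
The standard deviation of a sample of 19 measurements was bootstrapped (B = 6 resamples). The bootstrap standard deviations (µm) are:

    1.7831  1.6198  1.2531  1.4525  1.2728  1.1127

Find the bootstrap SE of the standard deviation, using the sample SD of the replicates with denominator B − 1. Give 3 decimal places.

Bootstrap SE is the standard deviation of the 6 replicate standard deviations.
Mean of replicates: (1.7831 + 1.6198 + 1.2531 + 1.4525 + 1.2728 + 1.1127) / 6 = 8.49400 / 6 = 1.41567
Sum of squared deviations: (+0.36743)² + (+0.20413)² + (−0.16257)² + (+0.03683)² + (−0.14287)² + (−0.30297)² = 0.31666
Variance = 0.31666 / 5 = 0.06333
SE* = √0.06333

SE* = 0.252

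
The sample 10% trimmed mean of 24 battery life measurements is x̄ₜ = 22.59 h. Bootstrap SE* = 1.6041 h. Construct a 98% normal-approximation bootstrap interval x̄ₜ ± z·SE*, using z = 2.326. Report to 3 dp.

(18.859, 26.321)

Margin = 2.326 × 1.6041 = 3.7311
Interval: 22.59 ± 3.7311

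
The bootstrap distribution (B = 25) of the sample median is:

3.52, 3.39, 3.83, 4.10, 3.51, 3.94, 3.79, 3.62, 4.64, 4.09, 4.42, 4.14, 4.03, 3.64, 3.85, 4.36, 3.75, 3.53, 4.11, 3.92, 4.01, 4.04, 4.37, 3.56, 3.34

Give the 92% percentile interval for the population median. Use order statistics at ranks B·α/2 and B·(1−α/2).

(3.34, 4.42)

Sorted replicates: 3.34, 3.39, 3.51, 3.52, 3.53, 3.56, 3.62, 3.64, 3.75, 3.79, 3.83, 3.85, 3.92, 3.94, 4.01, 4.03, 4.04, 4.09, 4.10, 4.11, 4.14, 4.36, 4.37, 4.42, 4.64
α = 0.08; lower rank = 25 × 0.040 = 1; upper rank = 25 × 0.960 = 24.
The 1st smallest replicate is 3.34; the 24th is 4.42.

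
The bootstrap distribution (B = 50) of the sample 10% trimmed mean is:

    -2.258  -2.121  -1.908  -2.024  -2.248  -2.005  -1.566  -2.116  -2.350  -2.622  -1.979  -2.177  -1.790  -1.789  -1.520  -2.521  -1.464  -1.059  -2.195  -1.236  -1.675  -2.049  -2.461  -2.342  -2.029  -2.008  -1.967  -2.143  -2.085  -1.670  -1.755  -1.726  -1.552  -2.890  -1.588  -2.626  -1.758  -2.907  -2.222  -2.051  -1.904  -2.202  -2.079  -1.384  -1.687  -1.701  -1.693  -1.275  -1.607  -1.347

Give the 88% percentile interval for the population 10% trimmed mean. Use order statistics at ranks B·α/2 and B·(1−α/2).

(-2.626, -1.347)

Sorted replicates: -2.907, -2.890, -2.626, -2.622, -2.521, -2.461, -2.350, -2.342, -2.258, -2.248, -2.222, -2.202, -2.195, -2.177, -2.143, -2.121, -2.116, -2.085, -2.079, -2.051, -2.049, -2.029, -2.024, -2.008, -2.005, -1.979, -1.967, -1.908, -1.904, -1.790, -1.789, -1.758, -1.755, -1.726, -1.701, -1.693, -1.687, -1.675, -1.670, -1.607, -1.588, -1.566, -1.552, -1.520, -1.464, -1.384, -1.347, -1.275, -1.236, -1.059
α = 0.12; lower rank = 50 × 0.060 = 3; upper rank = 50 × 0.940 = 47.
The 3rd smallest replicate is -2.626; the 47th is -1.347.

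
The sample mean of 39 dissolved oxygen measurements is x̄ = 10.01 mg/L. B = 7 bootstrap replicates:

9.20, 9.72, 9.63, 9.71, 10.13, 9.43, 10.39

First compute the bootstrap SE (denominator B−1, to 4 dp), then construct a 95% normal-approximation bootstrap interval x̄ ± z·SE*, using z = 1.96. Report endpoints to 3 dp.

(9.220, 10.800)

Mean of replicates = 9.7443; sum of squared deviations = 0.9756; SE* = √(0.9756/6) = 0.4032
Margin = 1.96 × 0.4032 = 0.7903
Interval: 10.01 ± 0.7903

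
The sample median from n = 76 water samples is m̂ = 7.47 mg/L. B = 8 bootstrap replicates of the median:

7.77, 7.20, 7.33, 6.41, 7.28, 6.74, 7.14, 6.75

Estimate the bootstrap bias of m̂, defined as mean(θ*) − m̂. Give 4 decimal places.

bias = −0.3925

mean(θ*) = (7.77 + 7.20 + 7.33 + 6.41 + 7.28 + 6.74 + 7.14 + 6.75) / 8 = 7.07750
bias = 7.07750 − 7.47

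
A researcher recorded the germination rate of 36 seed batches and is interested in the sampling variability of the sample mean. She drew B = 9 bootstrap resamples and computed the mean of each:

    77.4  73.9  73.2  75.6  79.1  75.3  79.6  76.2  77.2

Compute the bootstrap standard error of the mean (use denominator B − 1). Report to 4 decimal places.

SE* = 2.1665

Bootstrap SE is the standard deviation of the 9 replicate means.
Mean of replicates: (77.4 + 73.9 + 73.2 + 75.6 + 79.1 + 75.3 + 79.6 + 76.2 + 77.2) / 9 = 687.50000 / 9 = 76.38889
Sum of squared deviations: (+1.01111)² + (−2.48889)² + (−3.18889)² + (−0.78889)² + (+2.71111)² + (−1.08889)² + (+3.21111)² + (−0.18889)² + (+0.81111)² = 37.54889
Variance = 37.54889 / 8 = 4.69361
SE* = √4.69361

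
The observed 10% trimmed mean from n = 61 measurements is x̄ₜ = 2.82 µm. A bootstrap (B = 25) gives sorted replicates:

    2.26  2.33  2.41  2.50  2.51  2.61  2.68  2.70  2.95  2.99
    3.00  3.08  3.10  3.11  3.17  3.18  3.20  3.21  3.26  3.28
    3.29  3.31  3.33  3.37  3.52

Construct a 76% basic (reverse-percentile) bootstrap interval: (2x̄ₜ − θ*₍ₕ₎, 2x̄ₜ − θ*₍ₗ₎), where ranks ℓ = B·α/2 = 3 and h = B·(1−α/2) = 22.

Percentile endpoints at ranks 3 and 22: θ*₍3₎ = 2.41, θ*₍22₎ = 3.31.
Basic interval reflects these around x̄ₜ:
  lower = 2 × 2.82 − 3.31 = 2.33
  upper = 2 × 2.82 − 2.41 = 3.23

(2.33, 3.23)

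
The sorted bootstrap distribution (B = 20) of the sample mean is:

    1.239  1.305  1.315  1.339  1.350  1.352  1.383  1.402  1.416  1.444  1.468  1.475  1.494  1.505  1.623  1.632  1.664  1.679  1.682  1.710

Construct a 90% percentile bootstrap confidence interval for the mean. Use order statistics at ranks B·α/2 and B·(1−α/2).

α = 0.10; lower rank = 20 × 0.050 = 1; upper rank = 20 × 0.950 = 19.
The 1st smallest replicate is 1.239; the 19th is 1.682.

(1.239, 1.682)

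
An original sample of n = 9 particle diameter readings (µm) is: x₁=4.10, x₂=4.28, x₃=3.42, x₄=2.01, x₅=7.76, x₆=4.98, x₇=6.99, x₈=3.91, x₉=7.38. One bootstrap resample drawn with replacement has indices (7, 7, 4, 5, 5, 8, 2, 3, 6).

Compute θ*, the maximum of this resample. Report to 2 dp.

Resample values: 6.99, 6.99, 2.01, 7.76, 7.76, 3.91, 4.28, 3.42, 4.98.
Maximum = 7.76

θ* = 7.76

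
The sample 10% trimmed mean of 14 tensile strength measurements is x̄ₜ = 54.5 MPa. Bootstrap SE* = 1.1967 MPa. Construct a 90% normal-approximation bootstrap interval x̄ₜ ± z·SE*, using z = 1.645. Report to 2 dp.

(52.53, 56.47)

Margin = 1.645 × 1.1967 = 1.969
Interval: 54.5 ± 1.969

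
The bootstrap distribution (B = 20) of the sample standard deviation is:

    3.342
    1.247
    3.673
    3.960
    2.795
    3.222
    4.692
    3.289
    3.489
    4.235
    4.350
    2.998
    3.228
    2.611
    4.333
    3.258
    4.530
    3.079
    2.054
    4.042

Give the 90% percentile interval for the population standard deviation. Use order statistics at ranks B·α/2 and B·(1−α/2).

Sorted replicates: 1.247, 2.054, 2.611, 2.795, 2.998, 3.079, 3.222, 3.228, 3.258, 3.289, 3.342, 3.489, 3.673, 3.960, 4.042, 4.235, 4.333, 4.350, 4.530, 4.692
α = 0.10; lower rank = 20 × 0.050 = 1; upper rank = 20 × 0.950 = 19.
The 1st smallest replicate is 1.247; the 19th is 4.530.

(1.247, 4.530)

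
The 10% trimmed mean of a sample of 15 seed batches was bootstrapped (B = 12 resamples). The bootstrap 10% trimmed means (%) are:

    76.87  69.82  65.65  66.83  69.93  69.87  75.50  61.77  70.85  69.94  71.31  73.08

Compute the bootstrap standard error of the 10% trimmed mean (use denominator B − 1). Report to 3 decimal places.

SE* = 4.112

Bootstrap SE is the standard deviation of the 12 replicate 10% trimmed means.
Mean of replicates: (76.87 + 69.82 + 65.65 + 66.83 + 69.93 + 69.87 + 75.50 + 61.77 + 70.85 + 69.94 + 71.31 + 73.08) / 12 = 841.4200 / 12 = 70.1183
Sum of squared deviations: (+6.7517)² + (−0.2983)² + (−4.4683)² + (−3.2883)² + (−0.1883)² + (−0.2483)² + (+5.3817)² + (−8.3483)² + (+0.7317)² + (−0.1783)² + (+1.1917)² + (+2.9617)² = 185.9660
Variance = 185.9660 / 11 = 16.9060
SE* = √16.9060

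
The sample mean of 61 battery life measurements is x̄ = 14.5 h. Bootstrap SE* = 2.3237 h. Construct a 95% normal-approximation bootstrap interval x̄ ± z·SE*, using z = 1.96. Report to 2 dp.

Margin = 1.96 × 2.3237 = 4.554
Interval: 14.5 ± 4.554

(9.95, 19.05)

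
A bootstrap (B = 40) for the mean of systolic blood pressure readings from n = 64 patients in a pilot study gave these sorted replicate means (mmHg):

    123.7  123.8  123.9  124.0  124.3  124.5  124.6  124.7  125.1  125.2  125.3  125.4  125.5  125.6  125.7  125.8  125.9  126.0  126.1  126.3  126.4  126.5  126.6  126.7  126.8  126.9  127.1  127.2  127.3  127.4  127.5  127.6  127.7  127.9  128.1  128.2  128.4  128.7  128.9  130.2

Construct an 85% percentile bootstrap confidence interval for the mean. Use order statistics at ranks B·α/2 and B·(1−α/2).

α = 0.15; lower rank = 40 × 0.075 = 3; upper rank = 40 × 0.925 = 37.
The 3rd smallest replicate is 123.9; the 37th is 128.4.

(123.9, 128.4)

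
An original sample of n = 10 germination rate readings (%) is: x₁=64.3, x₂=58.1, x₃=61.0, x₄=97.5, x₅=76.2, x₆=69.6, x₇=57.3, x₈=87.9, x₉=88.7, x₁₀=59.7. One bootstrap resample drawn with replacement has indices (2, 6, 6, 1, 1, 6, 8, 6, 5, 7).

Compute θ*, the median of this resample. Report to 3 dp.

Resample values: 58.1, 69.6, 69.6, 64.3, 64.3, 69.6, 87.9, 69.6, 76.2, 57.3.
Sorted: 57.3, 58.1, 64.3, 64.3, 69.6, 69.6, 69.6, 69.6, 76.2, 87.9
Median = average of the two middle values = 69.600

θ* = 69.600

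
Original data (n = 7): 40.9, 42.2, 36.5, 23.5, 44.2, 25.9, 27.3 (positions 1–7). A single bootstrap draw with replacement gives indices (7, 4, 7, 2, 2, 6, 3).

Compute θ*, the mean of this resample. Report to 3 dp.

θ* = 32.129

Resample values: 27.3, 23.5, 27.3, 42.2, 42.2, 25.9, 36.5.
Mean = (27.3 + 23.5 + 27.3 + 42.2 + 42.2 + 25.9 + 36.5) / 7 = 224.90 / 7 = 32.129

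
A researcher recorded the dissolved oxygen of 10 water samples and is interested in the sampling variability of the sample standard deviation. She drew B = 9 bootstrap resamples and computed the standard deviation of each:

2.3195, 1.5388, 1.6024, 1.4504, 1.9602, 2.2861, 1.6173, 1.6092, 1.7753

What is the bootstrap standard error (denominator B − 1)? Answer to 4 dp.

Bootstrap SE is the standard deviation of the 9 replicate standard deviations.
Mean of replicates: (2.3195 + 1.5388 + 1.6024 + 1.4504 + 1.9602 + 2.2861 + 1.6173 + 1.6092 + 1.7753) / 9 = 16.15920 / 9 = 1.79547
Sum of squared deviations: (+0.52403)² + (−0.25667)² + (−0.19307)² + (−0.34507)² + (+0.16473)² + (+0.49063)² + (−0.17817)² + (−0.18627)² + (−0.02017)² = 0.83154
Variance = 0.83154 / 8 = 0.10394
SE* = √0.10394

SE* = 0.3224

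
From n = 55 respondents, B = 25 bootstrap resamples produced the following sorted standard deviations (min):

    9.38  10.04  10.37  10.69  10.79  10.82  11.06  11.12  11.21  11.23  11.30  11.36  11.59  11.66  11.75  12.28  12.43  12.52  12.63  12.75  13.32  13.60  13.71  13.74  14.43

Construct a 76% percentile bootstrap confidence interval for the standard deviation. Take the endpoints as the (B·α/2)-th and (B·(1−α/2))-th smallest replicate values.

α = 0.24; lower rank = 25 × 0.120 = 3; upper rank = 25 × 0.880 = 22.
The 3rd smallest replicate is 10.37; the 22nd is 13.60.

(10.37, 13.60)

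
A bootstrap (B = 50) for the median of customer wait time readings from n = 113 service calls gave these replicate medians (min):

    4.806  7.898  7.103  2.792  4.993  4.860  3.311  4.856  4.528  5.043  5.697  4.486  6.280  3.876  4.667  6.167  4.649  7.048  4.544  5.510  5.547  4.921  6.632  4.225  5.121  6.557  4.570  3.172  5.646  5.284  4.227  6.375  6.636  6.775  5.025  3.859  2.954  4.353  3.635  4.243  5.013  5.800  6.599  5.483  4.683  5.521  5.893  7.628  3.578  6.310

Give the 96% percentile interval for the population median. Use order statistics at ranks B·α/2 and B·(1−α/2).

(2.792, 7.628)

Sorted replicates: 2.792, 2.954, 3.172, 3.311, 3.578, 3.635, 3.859, 3.876, 4.225, 4.227, 4.243, 4.353, 4.486, 4.528, 4.544, 4.570, 4.649, 4.667, 4.683, 4.806, 4.856, 4.860, 4.921, 4.993, 5.013, 5.025, 5.043, 5.121, 5.284, 5.483, 5.510, 5.521, 5.547, 5.646, 5.697, 5.800, 5.893, 6.167, 6.280, 6.310, 6.375, 6.557, 6.599, 6.632, 6.636, 6.775, 7.048, 7.103, 7.628, 7.898
α = 0.04; lower rank = 50 × 0.020 = 1; upper rank = 50 × 0.980 = 49.
The 1st smallest replicate is 2.792; the 49th is 7.628.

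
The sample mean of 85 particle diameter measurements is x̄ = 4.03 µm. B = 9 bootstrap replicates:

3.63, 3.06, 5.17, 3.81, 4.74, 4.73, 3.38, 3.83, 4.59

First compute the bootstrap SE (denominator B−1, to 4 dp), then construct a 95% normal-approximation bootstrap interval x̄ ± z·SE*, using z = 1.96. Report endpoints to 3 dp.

Mean of replicates = 4.1044; sum of squared deviations = 4.1692; SE* = √(4.1692/8) = 0.7219
Margin = 1.96 × 0.7219 = 1.4149
Interval: 4.03 ± 1.4149

(2.615, 5.445)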